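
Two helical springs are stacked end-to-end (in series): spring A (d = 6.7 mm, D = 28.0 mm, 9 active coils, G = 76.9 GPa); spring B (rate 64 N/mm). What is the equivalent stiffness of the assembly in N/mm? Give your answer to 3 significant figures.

38.7 N/mm

k_A = Gd⁴/(8D³N_a) = (76.9×10³)(6.7⁴)/(8·28.0³·9) = 98.044 N/mm
Series: 1/k_eq = 1/98.044 + 1/64 = 0.025825; k_eq = 38.723 N/mm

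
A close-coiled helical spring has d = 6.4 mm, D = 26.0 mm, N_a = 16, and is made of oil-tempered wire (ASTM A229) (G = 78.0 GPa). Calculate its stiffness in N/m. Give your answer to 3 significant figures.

k = Gd⁴/(8D³N_a) = (78.0×10³ × 6.4⁴) / (8 × 26.0³ × 16)
  = 1.30862e+08 / 2.24973e+06 = 58.168 N/mm = 58168 N/m

58200 N/m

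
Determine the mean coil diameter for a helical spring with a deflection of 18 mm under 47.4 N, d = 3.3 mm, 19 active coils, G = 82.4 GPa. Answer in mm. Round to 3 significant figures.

Required rate k = F/δ = 47.4/18 = 2.6333 N/mm
D = (Gd⁴/(8N_a·k))^(1/3) = (82.4×10³·3.3⁴/(8·19·2.6333))^(1/3)
  = (24413.7)^(1/3) = 29.0098 mm

29.0 mm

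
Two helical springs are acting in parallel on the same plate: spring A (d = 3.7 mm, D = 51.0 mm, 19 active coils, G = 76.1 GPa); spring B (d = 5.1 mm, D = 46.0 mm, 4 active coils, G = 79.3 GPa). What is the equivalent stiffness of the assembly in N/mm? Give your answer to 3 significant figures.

17.9 N/mm

k_A = Gd⁴/(8D³N_a) = (76.1×10³)(3.7⁴)/(8·51.0³·19) = 0.70736 N/mm
k_B = Gd⁴/(8D³N_a) = (79.3×10³)(5.1⁴)/(8·46.0³·4) = 17.224 N/mm
Parallel: k_eq = 0.70736 + 17.224 = 17.931 N/mm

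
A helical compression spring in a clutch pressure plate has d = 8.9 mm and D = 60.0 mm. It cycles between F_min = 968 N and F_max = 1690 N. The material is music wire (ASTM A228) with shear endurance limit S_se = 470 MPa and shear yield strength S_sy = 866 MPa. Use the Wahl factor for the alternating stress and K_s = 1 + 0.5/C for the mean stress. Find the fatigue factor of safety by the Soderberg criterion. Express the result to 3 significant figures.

C = D/d = 60.0/8.9 = 6.7416; K_W = (4C−1)/(4C−4)+0.615/C = 1.2219; K_s = 1+0.5/C = 1.0742
F_a = (F_max−F_min)/2 = 361 N; F_m = (F_max+F_min)/2 = 1329 N
τ_a = K_W·8F_aD/(πd³) = 1.2219 × 78.24 = 95.598 MPa
τ_m = K_s·8F_mD/(πd³) = 1.0742 × 288.04 = 309.4 MPa
Soderberg: 1/n_f = τ_a/S_se + τ_m/S_sy = 95.598/470 + 309.4/866 = 0.20340 + 0.35727 = 0.56067
n_f = 1/0.56067 = 1.784

1.78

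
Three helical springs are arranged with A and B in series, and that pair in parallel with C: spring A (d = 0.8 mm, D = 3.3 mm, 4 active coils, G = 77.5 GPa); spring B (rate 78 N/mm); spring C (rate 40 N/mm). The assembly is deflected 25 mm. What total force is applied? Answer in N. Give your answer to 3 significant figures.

k_A = Gd⁴/(8D³N_a) = (77.5×10³)(0.8⁴)/(8·3.3³·4) = 27.604 N/mm
Springs A,B series: k_AB = 1/(1/27.604+1/78) = 20.388 N/mm; parallel with C: k_eq = 20.388+40 = 60.388 N/mm
F = k_eq·δ = 60.388·25 = 1509.7 N

1510 N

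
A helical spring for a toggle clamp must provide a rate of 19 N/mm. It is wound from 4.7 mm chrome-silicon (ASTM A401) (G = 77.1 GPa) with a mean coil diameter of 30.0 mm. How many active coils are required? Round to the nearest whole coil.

N_a = Gd⁴/(8D³k) = (77.1×10³ × 4.7⁴)/(8 × 30.0³ × 19)
    = 3.76223e+07 / 4.104e+06 = 9.167 → 9 coils

9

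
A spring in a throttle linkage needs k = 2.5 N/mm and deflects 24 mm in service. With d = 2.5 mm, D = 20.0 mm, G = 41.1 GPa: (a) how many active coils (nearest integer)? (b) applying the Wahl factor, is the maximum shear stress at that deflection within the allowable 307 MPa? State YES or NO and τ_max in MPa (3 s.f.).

(a) 10 coils; (b) YES, τ_max = 232 MPa

N_a = Gd⁴/(8D³k) = (41.1×10³)(2.5⁴)/(8·20.0³·2.5) = 10.03 → N_a = 10
Actual rate k = Gd⁴/(8D³·10) = 2.5085 N/mm
Working load F = kδ = 2.5085·24 = 60.205 N
C = 20.0/2.5 = 8.0000; K_W = (4C−1)/(4C−4)+0.615/C = 1.1840
τ_max = K_W·8FD/(πd³) = 1.1840·196.24 = 232.35 MPa
τ_max ≤ 307 MPa → acceptable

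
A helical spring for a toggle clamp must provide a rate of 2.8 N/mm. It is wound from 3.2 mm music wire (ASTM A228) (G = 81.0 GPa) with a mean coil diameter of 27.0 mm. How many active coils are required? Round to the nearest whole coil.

19

N_a = Gd⁴/(8D³k) = (81.0×10³ × 3.2⁴)/(8 × 27.0³ × 2.8)
    = 8.49347e+06 / 440899 = 19.26 → 19 coils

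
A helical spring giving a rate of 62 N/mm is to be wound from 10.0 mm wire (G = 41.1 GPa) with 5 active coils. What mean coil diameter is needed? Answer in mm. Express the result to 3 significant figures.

D = (Gd⁴/(8N_a·k))^(1/3) = (41.1×10³·10.0⁴/(8·5·62))^(1/3)
  = (165726)^(1/3) = 54.9284 mm

54.9 mm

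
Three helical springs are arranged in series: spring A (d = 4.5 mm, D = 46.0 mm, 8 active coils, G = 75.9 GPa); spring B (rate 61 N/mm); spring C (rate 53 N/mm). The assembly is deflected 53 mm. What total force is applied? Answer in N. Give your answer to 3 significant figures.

225 N

k_A = Gd⁴/(8D³N_a) = (75.9×10³)(4.5⁴)/(8·46.0³·8) = 4.9962 N/mm
Series: 1/k_eq = 1/4.9962 + 1/61 + 1/53 = 0.23541; k_eq = 4.2478 N/mm
F = k_eq·δ = 4.2478·53 = 225.14 N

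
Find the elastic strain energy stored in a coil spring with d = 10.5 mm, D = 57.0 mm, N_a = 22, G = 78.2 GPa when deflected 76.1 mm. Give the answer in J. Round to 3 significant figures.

84.4 J

k = Gd⁴/(8D³N_a) = (78.2×10³)(10.5⁴)/(8·57.0³·22) = 29.163 N/mm
U = ½kδ² = 0.5 × 29.163 × 76.1² = 84443 N·mm = 84.443 J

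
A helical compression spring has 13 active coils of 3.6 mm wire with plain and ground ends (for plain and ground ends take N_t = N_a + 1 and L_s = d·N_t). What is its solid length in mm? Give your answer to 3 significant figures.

plain and ground ends: N_t = N_a + 1 = 13 + 1 = 14
L_s = d·N_t = 3.6 × 14 = 50.4 mm

50.4 mm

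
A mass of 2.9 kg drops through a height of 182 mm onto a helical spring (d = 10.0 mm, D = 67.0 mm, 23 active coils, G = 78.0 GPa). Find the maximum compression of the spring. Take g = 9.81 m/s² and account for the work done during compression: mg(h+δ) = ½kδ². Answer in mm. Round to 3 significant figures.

29.2 mm

k = Gd⁴/(8D³N_a) = (78.0×10³)(10.0⁴)/(8·67.0³·23) = 14.095 N/mm
W = mg = 2.9 × 9.81 = 28.449 N
½kδ² − Wδ − Wh = 0 → δ = (W + √(W² + 2kWh))/k
δ = (28.449 + √(809.35 + 145956))/14.095 = (28.449 + 383.1)/14.095 = 29.199 mm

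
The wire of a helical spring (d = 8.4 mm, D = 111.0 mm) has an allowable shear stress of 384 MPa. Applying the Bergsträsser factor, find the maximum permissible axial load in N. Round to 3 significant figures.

C = D/d = 111.0/8.4 = 13.2143
K_B = (4C+2)/(4C−3) = 54.857/49.857 = 1.1003
τ_max = K·8FD/(πd³) → F_max = τ_allow·πd³/(8DK)
F_max = 384·π·8.4³/(8·111.0·1.1003) = 7.1502e+05/977.05 = 731.81 N

732 N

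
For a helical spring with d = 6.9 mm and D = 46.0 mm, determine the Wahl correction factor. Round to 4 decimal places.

1.2246

C = D/d = 46.0/6.9 = 6.6667
K_W = (4C−1)/(4C−4) + 0.615/C = 25.667/22.667 + 0.0923 = 1.2246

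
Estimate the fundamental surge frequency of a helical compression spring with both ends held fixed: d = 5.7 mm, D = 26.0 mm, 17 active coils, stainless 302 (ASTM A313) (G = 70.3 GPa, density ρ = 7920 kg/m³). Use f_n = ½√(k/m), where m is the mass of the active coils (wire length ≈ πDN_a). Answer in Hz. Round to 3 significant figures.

166 Hz

k = Gd⁴/(8D³N_a) = (70.3×10³)(5.7⁴)/(8·26.0³·17) = 31.045 N/mm = 31045 N/m
Wire length L = πDN_a = π·26.0·17 = 1388.6 mm
m = ρ·(πd²/4)·L = 7920 × 25.518×10⁻⁶ m² × 1.3886 m = 0.28063 kg
f_n = ½√(k/m) = 0.5·√(31045/0.28063) = 0.5·√(1.1063e+05) = 166.3 Hz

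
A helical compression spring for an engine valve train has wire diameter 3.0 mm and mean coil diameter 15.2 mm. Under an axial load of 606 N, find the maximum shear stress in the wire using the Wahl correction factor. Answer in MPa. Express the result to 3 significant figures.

1130 MPa

Spring index C = D/d = 15.2/3.0 = 5.0667
K_W = (4C−1)/(4C−4) + 0.615/C = 19.267/16.267 + 0.1214 = 1.3058
τ₀ = 8FD/(πd³) = 8·606·15.2/(π·3.0³) = 73689.6/84.823 = 868.75 MPa
τ_max = K·τ₀ = 1.3058 × 868.75 = 1134.4 MPa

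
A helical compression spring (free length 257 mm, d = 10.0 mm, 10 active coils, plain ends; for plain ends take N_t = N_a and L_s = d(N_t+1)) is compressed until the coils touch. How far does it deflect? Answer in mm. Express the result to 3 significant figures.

N_t = 10; L_s = 10.0·11 = 110 mm
δ_solid = L₀ − L_s = 257 − 110 = 147 mm

147 mm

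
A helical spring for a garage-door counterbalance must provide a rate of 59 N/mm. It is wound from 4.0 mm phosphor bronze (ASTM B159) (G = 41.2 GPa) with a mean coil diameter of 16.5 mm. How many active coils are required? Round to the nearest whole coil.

N_a = Gd⁴/(8D³k) = (41.2×10³ × 4.0⁴)/(8 × 16.5³ × 59)
    = 1.05472e+07 / 2.12028e+06 = 4.974 → 5 coils

5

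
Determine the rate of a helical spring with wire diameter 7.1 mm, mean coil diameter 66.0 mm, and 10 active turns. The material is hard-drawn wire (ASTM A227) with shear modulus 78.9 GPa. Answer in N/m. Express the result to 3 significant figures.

8720 N/m

k = Gd⁴/(8D³N_a) = (78.9×10³ × 7.1⁴) / (8 × 66.0³ × 10)
  = 2.00498e+08 / 2.29997e+07 = 8.7174 N/mm = 8717.4 N/m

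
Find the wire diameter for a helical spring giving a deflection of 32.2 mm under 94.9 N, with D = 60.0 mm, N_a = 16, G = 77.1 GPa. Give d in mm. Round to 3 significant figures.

5.70 mm

Required rate k = F/δ = 94.9/32.2 = 2.9472 N/mm
d = (8D³N_a·k / G)^(1/4) = (8·60.0³·16·2.9472 / (77.1×10³))^0.25
  = (1056.9)^0.25 = 5.7017 mm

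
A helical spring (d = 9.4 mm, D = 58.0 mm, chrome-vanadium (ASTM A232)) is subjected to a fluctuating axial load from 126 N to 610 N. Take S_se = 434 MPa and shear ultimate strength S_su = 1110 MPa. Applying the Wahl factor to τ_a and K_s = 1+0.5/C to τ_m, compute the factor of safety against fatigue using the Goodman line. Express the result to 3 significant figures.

5.34

C = D/d = 58.0/9.4 = 6.1702; K_W = (4C−1)/(4C−4)+0.615/C = 1.2447; K_s = 1+0.5/C = 1.0810
F_a = (F_max−F_min)/2 = 242 N; F_m = (F_max+F_min)/2 = 368 N
τ_a = K_W·8F_aD/(πd³) = 1.2447 × 43.033 = 53.564 MPa
τ_m = K_s·8F_mD/(πd³) = 1.0810 × 65.438 = 70.741 MPa
Goodman: 1/n_f = τ_a/S_se + τ_m/S_su = 53.564/434 + 70.741/1110 = 0.12342 + 0.06373 = 0.18715
n_f = 1/0.18715 = 5.343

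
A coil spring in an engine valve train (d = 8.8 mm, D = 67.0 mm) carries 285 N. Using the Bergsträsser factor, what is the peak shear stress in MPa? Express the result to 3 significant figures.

84.3 MPa

Spring index C = D/d = 67.0/8.8 = 7.6136
K_B = (4C+2)/(4C−3) = 32.455/27.455 = 1.1821
τ₀ = 8FD/(πd³) = 8·285·67.0/(π·8.8³) = 152760/2140.9 = 71.353 MPa
τ_max = K·τ₀ = 1.1821 × 71.353 = 84.348 MPa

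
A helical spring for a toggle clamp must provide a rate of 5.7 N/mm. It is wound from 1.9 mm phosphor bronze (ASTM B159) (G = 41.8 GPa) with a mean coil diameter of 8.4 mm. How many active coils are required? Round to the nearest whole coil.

20

N_a = Gd⁴/(8D³k) = (41.8×10³ × 1.9⁴)/(8 × 8.4³ × 5.7)
    = 544742 / 27027.3 = 20.16 → 20 coils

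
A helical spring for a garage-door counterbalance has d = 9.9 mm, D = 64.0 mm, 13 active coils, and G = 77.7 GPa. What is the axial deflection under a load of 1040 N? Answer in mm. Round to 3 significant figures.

k = Gd⁴/(8D³N_a) = (77.7×10³)(9.9⁴)/(8·64.0³·13) = 27.377 N/mm
δ = F/k = 1040 / 27.377 = 37.988 mm

38.0 mm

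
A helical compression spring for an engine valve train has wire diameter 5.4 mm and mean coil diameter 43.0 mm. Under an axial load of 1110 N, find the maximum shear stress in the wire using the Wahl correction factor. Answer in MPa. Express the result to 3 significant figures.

Spring index C = D/d = 43.0/5.4 = 7.9630
K_W = (4C−1)/(4C−4) + 0.615/C = 30.852/27.852 + 0.0772 = 1.1849
τ₀ = 8FD/(πd³) = 8·1110·43.0/(π·5.4³) = 381840/494.69 = 771.88 MPa
τ_max = K·τ₀ = 1.1849 × 771.88 = 914.64 MPa

915 MPa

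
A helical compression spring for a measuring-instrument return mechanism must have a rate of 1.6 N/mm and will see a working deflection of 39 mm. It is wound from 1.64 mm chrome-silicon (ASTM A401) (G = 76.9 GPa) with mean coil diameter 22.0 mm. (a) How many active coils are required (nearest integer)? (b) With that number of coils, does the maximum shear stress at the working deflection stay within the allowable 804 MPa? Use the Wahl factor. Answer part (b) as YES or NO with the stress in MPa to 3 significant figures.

(a) 4 coils; (b) NO, τ_max = 895 MPa

N_a = Gd⁴/(8D³k) = (76.9×10³)(1.64⁴)/(8·22.0³·1.6) = 4.082 → N_a = 4
Actual rate k = Gd⁴/(8D³·4) = 1.6326 N/mm
Working load F = kδ = 1.6326·39 = 63.672 N
C = 22.0/1.64 = 13.4146; K_W = (4C−1)/(4C−4)+0.615/C = 1.1063
τ_max = K_W·8FD/(πd³) = 1.1063·808.69 = 894.61 MPa
τ_max > 804 MPa → exceeds allowable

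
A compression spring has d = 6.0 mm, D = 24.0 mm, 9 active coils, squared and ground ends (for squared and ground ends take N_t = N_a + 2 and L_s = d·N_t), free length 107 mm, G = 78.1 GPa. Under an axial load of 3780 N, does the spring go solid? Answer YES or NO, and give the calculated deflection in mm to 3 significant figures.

NO, δ = 37.2 mm

k = Gd⁴/(8D³N_a) = (78.1×10³)(6.0⁴)/(8·24.0³·9) = 101.69 N/mm
N_t = 11; L_s = 6.0·11 = 66 mm; δ_solid = L₀ − L_s = 107 − 66 = 41 mm
δ = F/k = 3780/101.69 = 37.171 mm
δ < δ_solid → spring does not go solid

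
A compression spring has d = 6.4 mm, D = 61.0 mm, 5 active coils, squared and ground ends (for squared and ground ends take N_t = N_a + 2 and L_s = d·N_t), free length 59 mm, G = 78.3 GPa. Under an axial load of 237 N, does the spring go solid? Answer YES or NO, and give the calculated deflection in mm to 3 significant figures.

k = Gd⁴/(8D³N_a) = (78.3×10³)(6.4⁴)/(8·61.0³·5) = 14.469 N/mm
N_t = 7; L_s = 6.4·7 = 44.8 mm; δ_solid = L₀ − L_s = 59 − 44.8 = 14.2 mm
δ = F/k = 237/14.469 = 16.38 mm
δ ≥ δ_solid → spring goes solid

YES, δ = 16.4 mm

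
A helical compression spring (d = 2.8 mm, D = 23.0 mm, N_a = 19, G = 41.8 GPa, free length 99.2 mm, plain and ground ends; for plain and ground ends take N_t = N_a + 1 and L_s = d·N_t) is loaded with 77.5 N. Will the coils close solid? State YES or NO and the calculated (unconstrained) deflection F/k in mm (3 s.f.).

YES, δ = 55.8 mm

k = Gd⁴/(8D³N_a) = (41.8×10³)(2.8⁴)/(8·23.0³·19) = 1.3893 N/mm
N_t = 20; L_s = 2.8·20 = 56 mm; δ_solid = L₀ − L_s = 99.2 − 56 = 43.2 mm
δ = F/k = 77.5/1.3893 = 55.785 mm
δ ≥ δ_solid → spring goes solid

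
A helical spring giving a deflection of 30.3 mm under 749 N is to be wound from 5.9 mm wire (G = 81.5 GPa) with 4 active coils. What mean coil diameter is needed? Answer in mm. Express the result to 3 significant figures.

50.0 mm

Required rate k = F/δ = 749/30.3 = 24.719 N/mm
D = (Gd⁴/(8N_a·k))^(1/3) = (81.5×10³·5.9⁴/(8·4·24.719))^(1/3)
  = (124847)^(1/3) = 49.9795 mm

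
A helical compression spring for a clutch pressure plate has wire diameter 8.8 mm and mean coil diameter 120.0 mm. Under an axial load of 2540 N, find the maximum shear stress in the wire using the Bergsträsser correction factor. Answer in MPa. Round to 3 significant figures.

Spring index C = D/d = 120.0/8.8 = 13.6364
K_B = (4C+2)/(4C−3) = 56.545/51.545 = 1.0970
τ₀ = 8FD/(πd³) = 8·2540·120.0/(π·8.8³) = 2.4384e+06/2140.9 = 1139 MPa
τ_max = K·τ₀ = 1.0970 × 1139 = 1249.4 MPa

1250 MPa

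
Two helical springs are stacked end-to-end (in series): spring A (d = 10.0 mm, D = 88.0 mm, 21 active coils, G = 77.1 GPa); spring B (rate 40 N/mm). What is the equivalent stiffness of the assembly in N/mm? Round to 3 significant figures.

5.76 N/mm

k_A = Gd⁴/(8D³N_a) = (77.1×10³)(10.0⁴)/(8·88.0³·21) = 6.7344 N/mm
Series: 1/k_eq = 1/6.7344 + 1/40 = 0.17349; k_eq = 5.764 N/mm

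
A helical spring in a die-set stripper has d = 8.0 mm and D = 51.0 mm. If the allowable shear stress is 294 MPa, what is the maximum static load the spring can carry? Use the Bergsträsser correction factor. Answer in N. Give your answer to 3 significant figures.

C = D/d = 51.0/8.0 = 6.3750
K_B = (4C+2)/(4C−3) = 27.500/22.500 = 1.2222
τ_max = K·8FD/(πd³) → F_max = τ_allow·πd³/(8DK)
F_max = 294·π·8.0³/(8·51.0·1.2222) = 4.729e+05/498.67 = 948.32 N

948 N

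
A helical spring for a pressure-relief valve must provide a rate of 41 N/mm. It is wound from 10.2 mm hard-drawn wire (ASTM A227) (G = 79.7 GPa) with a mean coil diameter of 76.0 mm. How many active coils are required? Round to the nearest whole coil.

6

N_a = Gd⁴/(8D³k) = (79.7×10³ × 10.2⁴)/(8 × 76.0³ × 41)
    = 8.62698e+08 / 1.43984e+08 = 5.992 → 6 coils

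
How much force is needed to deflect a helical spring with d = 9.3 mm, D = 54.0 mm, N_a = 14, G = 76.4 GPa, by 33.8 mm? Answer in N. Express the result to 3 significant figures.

k = Gd⁴/(8D³N_a) = (76.4×10³)(9.3⁴)/(8·54.0³·14) = 32.406 N/mm
F = k·δ = 32.406 × 33.8 = 1095.3 N

1100 N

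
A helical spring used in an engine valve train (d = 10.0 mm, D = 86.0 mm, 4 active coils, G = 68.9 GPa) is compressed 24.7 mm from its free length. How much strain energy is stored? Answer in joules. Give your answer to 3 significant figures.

10.3 J

k = Gd⁴/(8D³N_a) = (68.9×10³)(10.0⁴)/(8·86.0³·4) = 33.851 N/mm
U = ½kδ² = 0.5 × 33.851 × 24.7² = 10326 N·mm = 10.326 J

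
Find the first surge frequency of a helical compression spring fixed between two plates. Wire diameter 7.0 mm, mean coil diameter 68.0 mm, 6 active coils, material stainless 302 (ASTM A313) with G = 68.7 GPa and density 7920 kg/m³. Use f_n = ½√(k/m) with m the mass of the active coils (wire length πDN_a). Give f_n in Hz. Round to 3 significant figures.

83.6 Hz

k = Gd⁴/(8D³N_a) = (68.7×10³)(7.0⁴)/(8·68.0³·6) = 10.929 N/mm = 10929 N/m
Wire length L = πDN_a = π·68.0·6 = 1281.8 mm
m = ρ·(πd²/4)·L = 7920 × 38.485×10⁻⁶ m² × 1.2818 m = 0.39068 kg
f_n = ½√(k/m) = 0.5·√(10929/0.39068) = 0.5·√(27974) = 83.628 Hz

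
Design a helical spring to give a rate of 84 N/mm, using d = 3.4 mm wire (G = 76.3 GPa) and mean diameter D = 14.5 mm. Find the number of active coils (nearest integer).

5

N_a = Gd⁴/(8D³k) = (76.3×10³ × 3.4⁴)/(8 × 14.5³ × 84)
    = 1.01962e+07 / 2.04868e+06 = 4.977 → 5 coils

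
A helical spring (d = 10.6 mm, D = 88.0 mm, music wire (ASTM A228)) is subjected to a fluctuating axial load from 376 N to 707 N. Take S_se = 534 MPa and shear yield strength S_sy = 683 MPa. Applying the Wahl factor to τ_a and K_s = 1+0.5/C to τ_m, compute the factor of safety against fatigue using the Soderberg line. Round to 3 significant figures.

C = D/d = 88.0/10.6 = 8.3019; K_W = (4C−1)/(4C−4)+0.615/C = 1.1768; K_s = 1+0.5/C = 1.0602
F_a = (F_max−F_min)/2 = 165.5 N; F_m = (F_max+F_min)/2 = 541.5 N
τ_a = K_W·8F_aD/(πd³) = 1.1768 × 31.139 = 36.644 MPa
τ_m = K_s·8F_mD/(πd³) = 1.0602 × 101.88 = 108.02 MPa
Soderberg: 1/n_f = τ_a/S_se + τ_m/S_sy = 36.644/534 + 108.02/683 = 0.06862 + 0.15815 = 0.22678
n_f = 1/0.22678 = 4.41

4.41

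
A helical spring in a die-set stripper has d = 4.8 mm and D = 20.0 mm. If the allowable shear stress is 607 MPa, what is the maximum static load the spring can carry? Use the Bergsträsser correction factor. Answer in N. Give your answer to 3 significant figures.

965 N

C = D/d = 20.0/4.8 = 4.1667
K_B = (4C+2)/(4C−3) = 18.667/13.667 = 1.3659
τ_max = K·8FD/(πd³) → F_max = τ_allow·πd³/(8DK)
F_max = 607·π·4.8³/(8·20.0·1.3659) = 2.1089e+05/218.54 = 965.02 N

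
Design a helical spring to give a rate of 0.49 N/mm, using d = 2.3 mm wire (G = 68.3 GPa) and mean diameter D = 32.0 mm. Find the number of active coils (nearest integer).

N_a = Gd⁴/(8D³k) = (68.3×10³ × 2.3⁴)/(8 × 32.0³ × 0.49)
    = 1.91131e+06 / 128451 = 14.88 → 15 coils

15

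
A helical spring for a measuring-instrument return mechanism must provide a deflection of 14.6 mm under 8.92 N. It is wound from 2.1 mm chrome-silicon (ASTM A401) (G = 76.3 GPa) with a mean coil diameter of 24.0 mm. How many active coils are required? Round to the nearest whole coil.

22

Required rate k = F/δ = 8.92/14.6 = 0.61096 N/mm
N_a = Gd⁴/(8D³k) = (76.3×10³ × 2.1⁴)/(8 × 24.0³ × 0.61096)
    = 1.48389e+06 / 67567.2 = 21.96 → 22 coils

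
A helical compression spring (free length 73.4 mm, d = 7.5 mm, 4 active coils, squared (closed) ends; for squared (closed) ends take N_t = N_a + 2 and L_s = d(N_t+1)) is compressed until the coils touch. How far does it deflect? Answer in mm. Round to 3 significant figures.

N_t = 6; L_s = 7.5·7 = 52.5 mm
δ_solid = L₀ − L_s = 73.4 − 52.5 = 20.9 mm

20.9 mm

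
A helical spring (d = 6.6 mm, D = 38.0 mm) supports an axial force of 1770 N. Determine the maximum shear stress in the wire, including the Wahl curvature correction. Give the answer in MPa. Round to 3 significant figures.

Spring index C = D/d = 38.0/6.6 = 5.7576
K_W = (4C−1)/(4C−4) + 0.615/C = 22.030/19.030 + 0.1068 = 1.2645
τ₀ = 8FD/(πd³) = 8·1770·38.0/(π·6.6³) = 538080/903.2 = 595.75 MPa
τ_max = K·τ₀ = 1.2645 × 595.75 = 753.3 MPa

753 MPa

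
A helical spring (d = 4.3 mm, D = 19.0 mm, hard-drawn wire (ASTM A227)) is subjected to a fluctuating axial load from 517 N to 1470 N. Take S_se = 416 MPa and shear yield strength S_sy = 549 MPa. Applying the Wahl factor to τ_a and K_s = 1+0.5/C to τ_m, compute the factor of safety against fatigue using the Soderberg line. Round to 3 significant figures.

0.460

C = D/d = 19.0/4.3 = 4.4186; K_W = (4C−1)/(4C−4)+0.615/C = 1.3586; K_s = 1+0.5/C = 1.1132
F_a = (F_max−F_min)/2 = 476.5 N; F_m = (F_max+F_min)/2 = 993.5 N
τ_a = K_W·8F_aD/(πd³) = 1.3586 × 289.97 = 393.94 MPa
τ_m = K_s·8F_mD/(πd³) = 1.1132 × 604.58 = 673 MPa
Soderberg: 1/n_f = τ_a/S_se + τ_m/S_sy = 393.94/416 + 673/549 = 0.94698 + 1.22586 = 2.1728
n_f = 1/2.1728 = 0.4602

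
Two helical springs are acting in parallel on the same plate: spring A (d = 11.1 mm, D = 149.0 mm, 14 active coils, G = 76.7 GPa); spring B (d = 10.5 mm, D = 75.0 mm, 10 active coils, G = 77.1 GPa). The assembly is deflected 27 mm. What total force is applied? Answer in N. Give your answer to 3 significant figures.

835 N

k_A = Gd⁴/(8D³N_a) = (76.7×10³)(11.1⁴)/(8·149.0³·14) = 3.1428 N/mm
k_B = Gd⁴/(8D³N_a) = (77.1×10³)(10.5⁴)/(8·75.0³·10) = 27.768 N/mm
Parallel: k_eq = 3.1428 + 27.768 = 30.91 N/mm
F = k_eq·δ = 30.91·27 = 834.58 N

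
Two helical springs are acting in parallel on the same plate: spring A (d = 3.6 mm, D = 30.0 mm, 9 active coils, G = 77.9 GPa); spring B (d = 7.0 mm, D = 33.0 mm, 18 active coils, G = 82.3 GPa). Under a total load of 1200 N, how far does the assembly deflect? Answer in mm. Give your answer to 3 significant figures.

k_A = Gd⁴/(8D³N_a) = (77.9×10³)(3.6⁴)/(8·30.0³·9) = 6.7306 N/mm
k_B = Gd⁴/(8D³N_a) = (82.3×10³)(7.0⁴)/(8·33.0³·18) = 38.185 N/mm
Parallel: k_eq = 6.7306 + 38.185 = 44.915 N/mm
δ = F/k_eq = 1200/44.915 = 26.717 mm

26.7 mm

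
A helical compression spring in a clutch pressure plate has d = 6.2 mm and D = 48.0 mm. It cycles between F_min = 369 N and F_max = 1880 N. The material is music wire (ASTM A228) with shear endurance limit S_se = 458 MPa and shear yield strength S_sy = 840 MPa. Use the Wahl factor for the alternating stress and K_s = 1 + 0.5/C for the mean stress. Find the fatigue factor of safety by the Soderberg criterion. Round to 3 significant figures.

C = D/d = 48.0/6.2 = 7.7419; K_W = (4C−1)/(4C−4)+0.615/C = 1.1907; K_s = 1+0.5/C = 1.0646
F_a = (F_max−F_min)/2 = 755.5 N; F_m = (F_max+F_min)/2 = 1124.5 N
τ_a = K_W·8F_aD/(πd³) = 1.1907 × 387.47 = 461.36 MPa
τ_m = K_s·8F_mD/(πd³) = 1.0646 × 576.72 = 613.97 MPa
Soderberg: 1/n_f = τ_a/S_se + τ_m/S_sy = 461.36/458 + 613.97/840 = 1.00733 + 0.73091 = 1.7382
n_f = 1/1.7382 = 0.5753

0.575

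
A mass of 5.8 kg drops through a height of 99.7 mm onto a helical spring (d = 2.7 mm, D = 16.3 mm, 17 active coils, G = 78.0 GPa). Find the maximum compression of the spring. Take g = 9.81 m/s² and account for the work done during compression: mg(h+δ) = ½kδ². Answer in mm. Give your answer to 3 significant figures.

k = Gd⁴/(8D³N_a) = (78.0×10³)(2.7⁴)/(8·16.3³·17) = 7.038 N/mm
W = mg = 5.8 × 9.81 = 56.898 N
½kδ² − Wδ − Wh = 0 → δ = (W + √(W² + 2kWh))/k
δ = (56.898 + √(3237.4 + 79849.1))/7.038 = (56.898 + 288.25)/7.038 = 49.04 mm

49.0 mm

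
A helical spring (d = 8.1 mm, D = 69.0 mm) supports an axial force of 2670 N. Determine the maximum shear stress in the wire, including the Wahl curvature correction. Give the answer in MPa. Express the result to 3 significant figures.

1030 MPa

Spring index C = D/d = 69.0/8.1 = 8.5185
K_W = (4C−1)/(4C−4) + 0.615/C = 33.074/30.074 + 0.0722 = 1.1719
τ₀ = 8FD/(πd³) = 8·2670·69.0/(π·8.1³) = 1.47384e+06/1669.6 = 882.77 MPa
τ_max = K·τ₀ = 1.1719 × 882.77 = 1034.6 MPa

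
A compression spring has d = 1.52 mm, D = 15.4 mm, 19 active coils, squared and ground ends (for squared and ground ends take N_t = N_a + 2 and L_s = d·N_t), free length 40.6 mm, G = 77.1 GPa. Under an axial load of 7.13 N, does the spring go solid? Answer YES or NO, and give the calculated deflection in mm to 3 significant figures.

k = Gd⁴/(8D³N_a) = (77.1×10³)(1.52⁴)/(8·15.4³·19) = 0.74135 N/mm
N_t = 21; L_s = 1.52·21 = 31.92 mm; δ_solid = L₀ − L_s = 40.6 − 31.92 = 8.68 mm
δ = F/k = 7.13/0.74135 = 9.6176 mm
δ ≥ δ_solid → spring goes solid

YES, δ = 9.62 mm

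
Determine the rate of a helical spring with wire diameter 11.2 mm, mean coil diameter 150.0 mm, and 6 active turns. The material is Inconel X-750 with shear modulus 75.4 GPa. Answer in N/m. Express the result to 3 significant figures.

k = Gd⁴/(8D³N_a) = (75.4×10³ × 11.2⁴) / (8 × 150.0³ × 6)
  = 1.18643e+09 / 1.62e+08 = 7.3237 N/mm = 7323.7 N/m

7320 N/m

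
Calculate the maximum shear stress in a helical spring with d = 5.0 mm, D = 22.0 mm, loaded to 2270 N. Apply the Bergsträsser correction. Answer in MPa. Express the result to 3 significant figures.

Spring index C = D/d = 22.0/5.0 = 4.4000
K_B = (4C+2)/(4C−3) = 19.600/14.600 = 1.3425
τ₀ = 8FD/(πd³) = 8·2270·22.0/(π·5.0³) = 399520/392.7 = 1017.4 MPa
τ_max = K·τ₀ = 1.3425 × 1017.4 = 1365.8 MPa

1370 MPa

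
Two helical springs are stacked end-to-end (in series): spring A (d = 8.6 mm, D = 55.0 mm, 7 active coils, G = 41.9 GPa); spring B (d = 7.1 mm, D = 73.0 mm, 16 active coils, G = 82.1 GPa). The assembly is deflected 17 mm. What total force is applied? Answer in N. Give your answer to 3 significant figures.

k_A = Gd⁴/(8D³N_a) = (41.9×10³)(8.6⁴)/(8·55.0³·7) = 24.6 N/mm
k_B = Gd⁴/(8D³N_a) = (82.1×10³)(7.1⁴)/(8·73.0³·16) = 4.1898 N/mm
Series: 1/k_eq = 1/24.6 + 1/4.1898 = 0.27932; k_eq = 3.5801 N/mm
F = k_eq·δ = 3.5801·17 = 60.861 N

60.9 N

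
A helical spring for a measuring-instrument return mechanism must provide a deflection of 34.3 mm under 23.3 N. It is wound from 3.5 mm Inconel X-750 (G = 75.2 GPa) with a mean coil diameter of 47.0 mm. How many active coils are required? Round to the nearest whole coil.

20

Required rate k = F/δ = 23.3/34.3 = 0.6793 N/mm
N_a = Gd⁴/(8D³k) = (75.2×10³ × 3.5⁴)/(8 × 47.0³ × 0.6793)
    = 1.12847e+07 / 564216 = 20 → 20 coils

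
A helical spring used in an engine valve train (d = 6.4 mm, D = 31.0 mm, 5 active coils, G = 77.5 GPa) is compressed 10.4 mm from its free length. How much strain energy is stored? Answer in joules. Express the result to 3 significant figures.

k = Gd⁴/(8D³N_a) = (77.5×10³)(6.4⁴)/(8·31.0³·5) = 109.11 N/mm
U = ½kδ² = 0.5 × 109.11 × 10.4² = 5900.8 N·mm = 5.9008 J

5.90 J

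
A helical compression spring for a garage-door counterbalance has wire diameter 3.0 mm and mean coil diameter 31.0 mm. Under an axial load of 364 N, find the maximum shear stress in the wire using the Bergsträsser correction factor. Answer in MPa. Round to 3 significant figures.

Spring index C = D/d = 31.0/3.0 = 10.3333
K_B = (4C+2)/(4C−3) = 43.333/38.333 = 1.1304
τ₀ = 8FD/(πd³) = 8·364·31.0/(π·3.0³) = 90272/84.823 = 1064.2 MPa
τ_max = K·τ₀ = 1.1304 × 1064.2 = 1203.1 MPa

1200 MPa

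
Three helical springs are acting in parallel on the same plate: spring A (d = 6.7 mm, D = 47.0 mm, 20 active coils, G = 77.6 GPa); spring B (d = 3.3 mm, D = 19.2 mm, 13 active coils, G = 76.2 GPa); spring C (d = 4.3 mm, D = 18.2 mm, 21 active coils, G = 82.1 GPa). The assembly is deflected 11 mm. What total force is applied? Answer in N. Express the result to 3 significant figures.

543 N

k_A = Gd⁴/(8D³N_a) = (77.6×10³)(6.7⁴)/(8·47.0³·20) = 9.4134 N/mm
k_B = Gd⁴/(8D³N_a) = (76.2×10³)(3.3⁴)/(8·19.2³·13) = 12.276 N/mm
k_C = Gd⁴/(8D³N_a) = (82.1×10³)(4.3⁴)/(8·18.2³·21) = 27.714 N/mm
Parallel: k_eq = 9.4134 + 12.276 + 27.714 = 49.404 N/mm
F = k_eq·δ = 49.404·11 = 543.44 N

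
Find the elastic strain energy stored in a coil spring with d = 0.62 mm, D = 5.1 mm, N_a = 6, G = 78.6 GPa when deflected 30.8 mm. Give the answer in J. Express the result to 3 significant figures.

k = Gd⁴/(8D³N_a) = (78.6×10³)(0.62⁴)/(8·5.1³·6) = 1.8241 N/mm
U = ½kδ² = 0.5 × 1.8241 × 30.8² = 865.18 N·mm = 0.86518 J

0.865 J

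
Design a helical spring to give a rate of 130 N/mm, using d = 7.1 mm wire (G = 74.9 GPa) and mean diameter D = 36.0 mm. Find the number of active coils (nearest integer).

N_a = Gd⁴/(8D³k) = (74.9×10³ × 7.1⁴)/(8 × 36.0³ × 130)
    = 1.90333e+08 / 4.85222e+07 = 3.923 → 4 coils

4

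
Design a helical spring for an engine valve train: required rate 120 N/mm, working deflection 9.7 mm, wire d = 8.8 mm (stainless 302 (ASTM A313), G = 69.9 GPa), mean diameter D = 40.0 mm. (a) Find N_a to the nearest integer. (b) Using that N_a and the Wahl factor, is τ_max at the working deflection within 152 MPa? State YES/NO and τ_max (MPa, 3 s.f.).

N_a = Gd⁴/(8D³k) = (69.9×10³)(8.8⁴)/(8·40.0³·120) = 6.823 → N_a = 7
Actual rate k = Gd⁴/(8D³·7) = 116.96 N/mm
Working load F = kδ = 116.96·9.7 = 1134.5 N
C = 40.0/8.8 = 4.5455; K_W = (4C−1)/(4C−4)+0.615/C = 1.3468
τ_max = K_W·8FD/(πd³) = 1.3468·169.58 = 228.39 MPa
τ_max > 152 MPa → exceeds allowable

(a) 7 coils; (b) NO, τ_max = 228 MPa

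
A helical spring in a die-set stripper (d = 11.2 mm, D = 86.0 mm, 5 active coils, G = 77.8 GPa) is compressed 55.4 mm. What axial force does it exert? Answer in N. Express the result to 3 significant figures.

2670 N

k = Gd⁴/(8D³N_a) = (77.8×10³)(11.2⁴)/(8·86.0³·5) = 48.117 N/mm
F = k·δ = 48.117 × 55.4 = 2665.7 N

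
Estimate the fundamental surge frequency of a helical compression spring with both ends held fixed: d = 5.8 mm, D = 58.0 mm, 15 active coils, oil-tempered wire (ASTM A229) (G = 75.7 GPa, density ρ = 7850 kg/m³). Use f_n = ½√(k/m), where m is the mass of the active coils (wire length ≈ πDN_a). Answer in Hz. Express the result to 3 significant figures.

k = Gd⁴/(8D³N_a) = (75.7×10³)(5.8⁴)/(8·58.0³·15) = 3.6588 N/mm = 3658.8 N/m
Wire length L = πDN_a = π·58.0·15 = 2733.2 mm
m = ρ·(πd²/4)·L = 7850 × 26.421×10⁻⁶ m² × 2.7332 m = 0.56687 kg
f_n = ½√(k/m) = 0.5·√(3658.8/0.56687) = 0.5·√(6454.4) = 40.17 Hz

40.2 Hz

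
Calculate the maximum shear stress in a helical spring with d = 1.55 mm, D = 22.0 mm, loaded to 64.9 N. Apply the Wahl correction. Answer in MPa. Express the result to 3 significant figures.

1070 MPa

Spring index C = D/d = 22.0/1.55 = 14.1935
K_W = (4C−1)/(4C−4) + 0.615/C = 55.774/52.774 + 0.0433 = 1.1002
τ₀ = 8FD/(πd³) = 8·64.9·22.0/(π·1.55³) = 11422.4/11.699 = 976.37 MPa
τ_max = K·τ₀ = 1.1002 × 976.37 = 1074.2 MPa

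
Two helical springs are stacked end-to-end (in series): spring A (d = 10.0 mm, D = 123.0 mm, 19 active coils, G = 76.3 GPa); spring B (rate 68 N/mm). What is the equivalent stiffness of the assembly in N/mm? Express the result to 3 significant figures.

2.59 N/mm

k_A = Gd⁴/(8D³N_a) = (76.3×10³)(10.0⁴)/(8·123.0³·19) = 2.6975 N/mm
Series: 1/k_eq = 1/2.6975 + 1/68 = 0.38542; k_eq = 2.5946 N/mm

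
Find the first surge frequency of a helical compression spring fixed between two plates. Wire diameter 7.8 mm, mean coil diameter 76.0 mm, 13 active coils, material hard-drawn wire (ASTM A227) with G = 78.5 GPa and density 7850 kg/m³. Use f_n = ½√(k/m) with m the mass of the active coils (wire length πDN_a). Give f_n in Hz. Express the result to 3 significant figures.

37.0 Hz

k = Gd⁴/(8D³N_a) = (78.5×10³)(7.8⁴)/(8·76.0³·13) = 6.3646 N/mm = 6364.6 N/m
Wire length L = πDN_a = π·76.0·13 = 3103.9 mm
m = ρ·(πd²/4)·L = 7850 × 47.784×10⁻⁶ m² × 3.1039 m = 1.1643 kg
f_n = ½√(k/m) = 0.5·√(6364.6/1.1643) = 0.5·√(5466.6) = 36.968 Hz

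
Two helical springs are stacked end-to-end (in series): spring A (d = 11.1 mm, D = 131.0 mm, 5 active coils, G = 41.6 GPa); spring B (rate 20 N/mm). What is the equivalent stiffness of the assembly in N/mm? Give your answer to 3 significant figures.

5.20 N/mm

k_A = Gd⁴/(8D³N_a) = (41.6×10³)(11.1⁴)/(8·131.0³·5) = 7.0228 N/mm
Series: 1/k_eq = 1/7.0228 + 1/20 = 0.19239; k_eq = 5.1977 N/mm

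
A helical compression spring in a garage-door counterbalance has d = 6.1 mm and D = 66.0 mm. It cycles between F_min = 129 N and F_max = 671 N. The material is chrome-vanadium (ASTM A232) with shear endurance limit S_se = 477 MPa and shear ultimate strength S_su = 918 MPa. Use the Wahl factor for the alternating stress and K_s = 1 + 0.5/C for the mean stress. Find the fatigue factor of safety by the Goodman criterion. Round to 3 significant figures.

C = D/d = 66.0/6.1 = 10.8197; K_W = (4C−1)/(4C−4)+0.615/C = 1.1332; K_s = 1+0.5/C = 1.0462
F_a = (F_max−F_min)/2 = 271 N; F_m = (F_max+F_min)/2 = 400 N
τ_a = K_W·8F_aD/(πd³) = 1.1332 × 200.66 = 227.39 MPa
τ_m = K_s·8F_mD/(πd³) = 1.0462 × 296.18 = 309.87 MPa
Goodman: 1/n_f = τ_a/S_se + τ_m/S_su = 227.39/477 + 309.87/918 = 0.47672 + 0.33754 = 0.81426
n_f = 1/0.81426 = 1.228

1.23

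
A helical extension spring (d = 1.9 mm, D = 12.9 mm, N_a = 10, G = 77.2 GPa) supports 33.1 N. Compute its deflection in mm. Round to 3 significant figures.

k = Gd⁴/(8D³N_a) = (77.2×10³)(1.9⁴)/(8·12.9³·10) = 5.8583 N/mm
δ = F/k = 33.1 / 5.8583 = 5.6501 mm

5.65 mm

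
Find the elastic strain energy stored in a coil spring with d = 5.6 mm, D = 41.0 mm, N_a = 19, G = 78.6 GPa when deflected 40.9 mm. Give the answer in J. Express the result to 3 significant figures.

k = Gd⁴/(8D³N_a) = (78.6×10³)(5.6⁴)/(8·41.0³·19) = 7.3787 N/mm
U = ½kδ² = 0.5 × 7.3787 × 40.9² = 6171.6 N·mm = 6.1716 J

6.17 J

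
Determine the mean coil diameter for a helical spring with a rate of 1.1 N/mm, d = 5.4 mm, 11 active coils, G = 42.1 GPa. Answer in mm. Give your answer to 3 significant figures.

71.8 mm

D = (Gd⁴/(8N_a·k))^(1/3) = (42.1×10³·5.4⁴/(8·11·1.1))^(1/3)
  = (369813)^(1/3) = 71.7784 mm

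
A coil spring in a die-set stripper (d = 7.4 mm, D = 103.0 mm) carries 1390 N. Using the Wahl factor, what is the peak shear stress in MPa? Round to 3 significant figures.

992 MPa

Spring index C = D/d = 103.0/7.4 = 13.9189
K_W = (4C−1)/(4C−4) + 0.615/C = 54.676/51.676 + 0.0442 = 1.1022
τ₀ = 8FD/(πd³) = 8·1390·103.0/(π·7.4³) = 1.14536e+06/1273 = 899.7 MPa
τ_max = K·τ₀ = 1.1022 × 899.7 = 991.68 MPa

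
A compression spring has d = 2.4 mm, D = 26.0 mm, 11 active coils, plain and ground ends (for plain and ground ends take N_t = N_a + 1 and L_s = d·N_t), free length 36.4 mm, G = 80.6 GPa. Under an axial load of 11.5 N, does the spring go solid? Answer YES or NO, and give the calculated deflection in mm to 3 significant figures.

k = Gd⁴/(8D³N_a) = (80.6×10³)(2.4⁴)/(8·26.0³·11) = 1.7289 N/mm
N_t = 12; L_s = 2.4·12 = 28.8 mm; δ_solid = L₀ − L_s = 36.4 − 28.8 = 7.6 mm
δ = F/k = 11.5/1.7289 = 6.6515 mm
δ < δ_solid → spring does not go solid

NO, δ = 6.65 mm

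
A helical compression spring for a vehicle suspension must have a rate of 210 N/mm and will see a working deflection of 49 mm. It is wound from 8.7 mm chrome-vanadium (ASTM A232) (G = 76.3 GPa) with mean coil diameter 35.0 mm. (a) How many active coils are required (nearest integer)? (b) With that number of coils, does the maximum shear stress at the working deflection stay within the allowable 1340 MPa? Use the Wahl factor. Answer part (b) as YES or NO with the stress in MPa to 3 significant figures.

(a) 6 coils; (b) NO, τ_max = 1970 MPa

N_a = Gd⁴/(8D³k) = (76.3×10³)(8.7⁴)/(8·35.0³·210) = 6.069 → N_a = 6
Actual rate k = Gd⁴/(8D³·6) = 212.4 N/mm
Working load F = kδ = 212.4·49 = 10408 N
C = 35.0/8.7 = 4.0230; K_W = (4C−1)/(4C−4)+0.615/C = 1.4010
τ_max = K_W·8FD/(πd³) = 1.4010·1408.6 = 1973.5 MPa
τ_max > 1340 MPa → exceeds allowable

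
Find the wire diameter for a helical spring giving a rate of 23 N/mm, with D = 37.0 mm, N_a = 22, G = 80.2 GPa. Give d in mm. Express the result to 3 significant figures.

7.11 mm

d = (8D³N_a·k / G)^(1/4) = (8·37.0³·22·23 / (80.2×10³))^0.25
  = (2556.7)^0.25 = 7.1108 mm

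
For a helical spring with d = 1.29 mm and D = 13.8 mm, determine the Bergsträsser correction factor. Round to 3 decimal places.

1.126

C = D/d = 13.8/1.29 = 10.6977
K_B = (4C+2)/(4C−3) = 44.791/39.791 = 1.1257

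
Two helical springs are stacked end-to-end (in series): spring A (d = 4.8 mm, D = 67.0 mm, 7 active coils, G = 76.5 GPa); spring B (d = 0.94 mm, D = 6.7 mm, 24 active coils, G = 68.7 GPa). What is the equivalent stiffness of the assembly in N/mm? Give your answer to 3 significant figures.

0.671 N/mm

k_A = Gd⁴/(8D³N_a) = (76.5×10³)(4.8⁴)/(8·67.0³·7) = 2.4111 N/mm
k_B = Gd⁴/(8D³N_a) = (68.7×10³)(0.94⁴)/(8·6.7³·24) = 0.92884 N/mm
Series: 1/k_eq = 1/2.4111 + 1/0.92884 = 1.4914; k_eq = 0.67053 N/mm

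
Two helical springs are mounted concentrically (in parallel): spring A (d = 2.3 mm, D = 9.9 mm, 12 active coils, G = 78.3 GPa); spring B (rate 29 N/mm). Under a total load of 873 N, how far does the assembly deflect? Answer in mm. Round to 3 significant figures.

k_A = Gd⁴/(8D³N_a) = (78.3×10³)(2.3⁴)/(8·9.9³·12) = 23.523 N/mm
Parallel: k_eq = 23.523 + 29 = 52.523 N/mm
δ = F/k_eq = 873/52.523 = 16.621 mm

16.6 mm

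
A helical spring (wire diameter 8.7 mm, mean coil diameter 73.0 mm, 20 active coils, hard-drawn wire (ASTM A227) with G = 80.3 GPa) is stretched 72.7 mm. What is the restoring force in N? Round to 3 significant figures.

537 N

k = Gd⁴/(8D³N_a) = (80.3×10³)(8.7⁴)/(8·73.0³·20) = 7.391 N/mm
F = k·δ = 7.391 × 72.7 = 537.33 N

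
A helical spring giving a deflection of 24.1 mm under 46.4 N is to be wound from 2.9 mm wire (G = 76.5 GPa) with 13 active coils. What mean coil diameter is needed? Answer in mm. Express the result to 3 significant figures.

Required rate k = F/δ = 46.4/24.1 = 1.9253 N/mm
D = (Gd⁴/(8N_a·k))^(1/3) = (76.5×10³·2.9⁴/(8·13·1.9253))^(1/3)
  = (27022.1)^(1/3) = 30.0082 mm

30.0 mm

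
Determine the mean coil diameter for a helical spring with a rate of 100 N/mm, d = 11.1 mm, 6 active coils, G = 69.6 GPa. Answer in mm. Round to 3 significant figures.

60.4 mm

D = (Gd⁴/(8N_a·k))^(1/3) = (69.6×10³·11.1⁴/(8·6·100))^(1/3)
  = (220120)^(1/3) = 60.3791 mm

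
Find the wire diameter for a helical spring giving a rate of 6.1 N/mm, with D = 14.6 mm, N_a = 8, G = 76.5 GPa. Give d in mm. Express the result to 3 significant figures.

d = (8D³N_a·k / G)^(1/4) = (8·14.6³·8·6.1 / (76.5×10³))^0.25
  = (15.882)^0.25 = 1.9963 mm

2.00 mm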